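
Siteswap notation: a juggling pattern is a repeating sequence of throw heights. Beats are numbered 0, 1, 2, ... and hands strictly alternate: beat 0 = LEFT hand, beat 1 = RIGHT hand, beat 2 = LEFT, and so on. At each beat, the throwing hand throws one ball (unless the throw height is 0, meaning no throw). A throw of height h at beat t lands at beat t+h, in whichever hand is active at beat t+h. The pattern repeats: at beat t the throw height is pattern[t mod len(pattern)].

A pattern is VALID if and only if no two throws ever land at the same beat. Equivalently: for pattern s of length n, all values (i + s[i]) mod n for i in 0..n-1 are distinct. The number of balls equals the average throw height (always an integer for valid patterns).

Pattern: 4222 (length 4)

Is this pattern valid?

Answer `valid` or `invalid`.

i=0: (i + s[i]) mod n = (0 + 4) mod 4 = 0
i=1: (i + s[i]) mod n = (1 + 2) mod 4 = 3
i=2: (i + s[i]) mod n = (2 + 2) mod 4 = 0
i=3: (i + s[i]) mod n = (3 + 2) mod 4 = 1
Residues: [0, 3, 0, 1], distinct: False

Answer: invalid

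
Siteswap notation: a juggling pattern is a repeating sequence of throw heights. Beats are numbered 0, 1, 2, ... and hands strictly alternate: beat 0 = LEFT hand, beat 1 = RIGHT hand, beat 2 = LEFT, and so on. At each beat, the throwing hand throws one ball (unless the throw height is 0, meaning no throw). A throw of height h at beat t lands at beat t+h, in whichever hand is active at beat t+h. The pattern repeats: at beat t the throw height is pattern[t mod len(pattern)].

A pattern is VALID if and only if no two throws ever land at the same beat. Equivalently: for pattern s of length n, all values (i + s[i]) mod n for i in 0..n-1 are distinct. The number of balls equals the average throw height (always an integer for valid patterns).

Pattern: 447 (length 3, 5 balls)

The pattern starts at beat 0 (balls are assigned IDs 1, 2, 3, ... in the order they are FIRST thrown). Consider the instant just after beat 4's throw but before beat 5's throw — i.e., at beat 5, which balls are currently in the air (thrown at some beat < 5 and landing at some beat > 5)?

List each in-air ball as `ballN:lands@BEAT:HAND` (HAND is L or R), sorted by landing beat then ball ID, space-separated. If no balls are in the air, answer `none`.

Beat 0 (L): throw ball1 h=4 -> lands@4:L; in-air after throw: [b1@4:L]
Beat 1 (R): throw ball2 h=4 -> lands@5:R; in-air after throw: [b1@4:L b2@5:R]
Beat 2 (L): throw ball3 h=7 -> lands@9:R; in-air after throw: [b1@4:L b2@5:R b3@9:R]
Beat 3 (R): throw ball4 h=4 -> lands@7:R; in-air after throw: [b1@4:L b2@5:R b4@7:R b3@9:R]
Beat 4 (L): throw ball1 h=4 -> lands@8:L; in-air after throw: [b2@5:R b4@7:R b1@8:L b3@9:R]
Beat 5 (R): throw ball2 h=7 -> lands@12:L; in-air after throw: [b4@7:R b1@8:L b3@9:R b2@12:L]

Answer: ball4:lands@7:R ball1:lands@8:L ball3:lands@9:R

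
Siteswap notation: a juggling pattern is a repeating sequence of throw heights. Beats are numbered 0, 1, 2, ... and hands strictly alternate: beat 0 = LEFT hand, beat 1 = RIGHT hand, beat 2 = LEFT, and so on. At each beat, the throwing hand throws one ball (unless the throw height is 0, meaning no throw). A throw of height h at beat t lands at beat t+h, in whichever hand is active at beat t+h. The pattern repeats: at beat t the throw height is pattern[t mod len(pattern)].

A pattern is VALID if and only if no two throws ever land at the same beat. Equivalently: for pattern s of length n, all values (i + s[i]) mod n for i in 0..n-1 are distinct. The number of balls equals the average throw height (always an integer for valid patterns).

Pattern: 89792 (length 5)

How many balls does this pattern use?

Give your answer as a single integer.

Answer: 7

Derivation:
Pattern = [8, 9, 7, 9, 2], length n = 5
  position 0: throw height = 8, running sum = 8
  position 1: throw height = 9, running sum = 17
  position 2: throw height = 7, running sum = 24
  position 3: throw height = 9, running sum = 33
  position 4: throw height = 2, running sum = 35
Total sum = 35; balls = sum / n = 35 / 5 = 7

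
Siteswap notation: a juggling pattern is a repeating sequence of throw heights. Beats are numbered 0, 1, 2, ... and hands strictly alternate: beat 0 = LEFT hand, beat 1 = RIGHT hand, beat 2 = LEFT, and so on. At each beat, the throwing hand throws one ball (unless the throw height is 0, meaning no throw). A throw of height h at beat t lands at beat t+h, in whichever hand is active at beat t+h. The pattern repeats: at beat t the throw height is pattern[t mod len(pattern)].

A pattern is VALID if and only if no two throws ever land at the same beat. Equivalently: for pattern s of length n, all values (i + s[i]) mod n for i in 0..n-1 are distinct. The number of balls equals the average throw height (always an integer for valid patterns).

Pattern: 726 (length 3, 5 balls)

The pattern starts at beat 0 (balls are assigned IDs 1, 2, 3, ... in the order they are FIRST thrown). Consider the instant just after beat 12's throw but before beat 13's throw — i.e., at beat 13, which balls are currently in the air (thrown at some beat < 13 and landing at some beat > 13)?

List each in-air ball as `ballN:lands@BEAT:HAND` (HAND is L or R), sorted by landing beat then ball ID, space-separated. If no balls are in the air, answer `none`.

Answer: ball3:lands@14:L ball1:lands@16:L ball5:lands@17:R ball2:lands@19:R

Derivation:
Beat 0 (L): throw ball1 h=7 -> lands@7:R; in-air after throw: [b1@7:R]
Beat 1 (R): throw ball2 h=2 -> lands@3:R; in-air after throw: [b2@3:R b1@7:R]
Beat 2 (L): throw ball3 h=6 -> lands@8:L; in-air after throw: [b2@3:R b1@7:R b3@8:L]
Beat 3 (R): throw ball2 h=7 -> lands@10:L; in-air after throw: [b1@7:R b3@8:L b2@10:L]
Beat 4 (L): throw ball4 h=2 -> lands@6:L; in-air after throw: [b4@6:L b1@7:R b3@8:L b2@10:L]
Beat 5 (R): throw ball5 h=6 -> lands@11:R; in-air after throw: [b4@6:L b1@7:R b3@8:L b2@10:L b5@11:R]
Beat 6 (L): throw ball4 h=7 -> lands@13:R; in-air after throw: [b1@7:R b3@8:L b2@10:L b5@11:R b4@13:R]
Beat 7 (R): throw ball1 h=2 -> lands@9:R; in-air after throw: [b3@8:L b1@9:R b2@10:L b5@11:R b4@13:R]
Beat 8 (L): throw ball3 h=6 -> lands@14:L; in-air after throw: [b1@9:R b2@10:L b5@11:R b4@13:R b3@14:L]
Beat 9 (R): throw ball1 h=7 -> lands@16:L; in-air after throw: [b2@10:L b5@11:R b4@13:R b3@14:L b1@16:L]
Beat 10 (L): throw ball2 h=2 -> lands@12:L; in-air after throw: [b5@11:R b2@12:L b4@13:R b3@14:L b1@16:L]
Beat 11 (R): throw ball5 h=6 -> lands@17:R; in-air after throw: [b2@12:L b4@13:R b3@14:L b1@16:L b5@17:R]
Beat 12 (L): throw ball2 h=7 -> lands@19:R; in-air after throw: [b4@13:R b3@14:L b1@16:L b5@17:R b2@19:R]
Beat 13 (R): throw ball4 h=2 -> lands@15:R; in-air after throw: [b3@14:L b4@15:R b1@16:L b5@17:R b2@19:R]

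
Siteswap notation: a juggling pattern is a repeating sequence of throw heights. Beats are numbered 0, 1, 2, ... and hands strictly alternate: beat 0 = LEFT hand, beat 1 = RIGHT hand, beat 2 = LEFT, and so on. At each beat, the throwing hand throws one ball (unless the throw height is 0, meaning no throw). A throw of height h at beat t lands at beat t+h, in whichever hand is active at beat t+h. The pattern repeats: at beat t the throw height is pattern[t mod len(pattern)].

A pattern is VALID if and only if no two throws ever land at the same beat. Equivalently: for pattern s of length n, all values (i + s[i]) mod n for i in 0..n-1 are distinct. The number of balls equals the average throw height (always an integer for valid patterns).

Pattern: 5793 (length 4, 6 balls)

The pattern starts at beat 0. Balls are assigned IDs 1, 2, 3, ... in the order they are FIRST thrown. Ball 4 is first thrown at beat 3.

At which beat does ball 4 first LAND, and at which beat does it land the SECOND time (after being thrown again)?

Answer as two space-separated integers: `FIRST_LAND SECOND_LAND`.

Beat 0 (L): throw ball1 h=5 -> lands@5:R; in-air after throw: [b1@5:R]
Beat 1 (R): throw ball2 h=7 -> lands@8:L; in-air after throw: [b1@5:R b2@8:L]
Beat 2 (L): throw ball3 h=9 -> lands@11:R; in-air after throw: [b1@5:R b2@8:L b3@11:R]
Beat 3 (R): throw ball4 h=3 -> lands@6:L; in-air after throw: [b1@5:R b4@6:L b2@8:L b3@11:R]
Beat 4 (L): throw ball5 h=5 -> lands@9:R; in-air after throw: [b1@5:R b4@6:L b2@8:L b5@9:R b3@11:R]
Beat 5 (R): throw ball1 h=7 -> lands@12:L; in-air after throw: [b4@6:L b2@8:L b5@9:R b3@11:R b1@12:L]
Beat 6 (L): throw ball4 h=9 -> lands@15:R; in-air after throw: [b2@8:L b5@9:R b3@11:R b1@12:L b4@15:R]
Beat 7 (R): throw ball6 h=3 -> lands@10:L; in-air after throw: [b2@8:L b5@9:R b6@10:L b3@11:R b1@12:L b4@15:R]
Beat 8 (L): throw ball2 h=5 -> lands@13:R; in-air after throw: [b5@9:R b6@10:L b3@11:R b1@12:L b2@13:R b4@15:R]
Beat 9 (R): throw ball5 h=7 -> lands@16:L; in-air after throw: [b6@10:L b3@11:R b1@12:L b2@13:R b4@15:R b5@16:L]
Beat 10 (L): throw ball6 h=9 -> lands@19:R; in-air after throw: [b3@11:R b1@12:L b2@13:R b4@15:R b5@16:L b6@19:R]
Beat 11 (R): throw ball3 h=3 -> lands@14:L; in-air after throw: [b1@12:L b2@13:R b3@14:L b4@15:R b5@16:L b6@19:R]
Beat 12 (L): throw ball1 h=5 -> lands@17:R; in-air after throw: [b2@13:R b3@14:L b4@15:R b5@16:L b1@17:R b6@19:R]
Beat 13 (R): throw ball2 h=7 -> lands@20:L; in-air after throw: [b3@14:L b4@15:R b5@16:L b1@17:R b6@19:R b2@20:L]
Beat 14 (L): throw ball3 h=9 -> lands@23:R; in-air after throw: [b4@15:R b5@16:L b1@17:R b6@19:R b2@20:L b3@23:R]
Beat 15 (R): throw ball4 h=3 -> lands@18:L; in-air after throw: [b5@16:L b1@17:R b4@18:L b6@19:R b2@20:L b3@23:R]
Ball 4: thrown@3 h=3 -> first land @6; rethrown@6 h=9 -> second land @15

Answer: 6 15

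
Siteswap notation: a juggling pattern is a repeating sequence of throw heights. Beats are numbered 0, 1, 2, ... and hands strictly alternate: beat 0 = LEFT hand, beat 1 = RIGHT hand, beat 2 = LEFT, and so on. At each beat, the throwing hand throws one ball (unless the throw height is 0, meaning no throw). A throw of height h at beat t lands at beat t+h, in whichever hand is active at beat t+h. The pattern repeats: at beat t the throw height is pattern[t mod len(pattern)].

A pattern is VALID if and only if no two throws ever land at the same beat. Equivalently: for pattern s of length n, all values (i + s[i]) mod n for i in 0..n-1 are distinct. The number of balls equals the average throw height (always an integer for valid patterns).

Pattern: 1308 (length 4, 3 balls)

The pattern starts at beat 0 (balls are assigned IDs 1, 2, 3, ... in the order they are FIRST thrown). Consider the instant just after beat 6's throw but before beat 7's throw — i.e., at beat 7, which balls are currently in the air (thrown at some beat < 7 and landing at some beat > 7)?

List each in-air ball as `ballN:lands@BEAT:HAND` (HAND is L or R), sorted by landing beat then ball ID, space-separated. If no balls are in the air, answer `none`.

Beat 0 (L): throw ball1 h=1 -> lands@1:R; in-air after throw: [b1@1:R]
Beat 1 (R): throw ball1 h=3 -> lands@4:L; in-air after throw: [b1@4:L]
Beat 3 (R): throw ball2 h=8 -> lands@11:R; in-air after throw: [b1@4:L b2@11:R]
Beat 4 (L): throw ball1 h=1 -> lands@5:R; in-air after throw: [b1@5:R b2@11:R]
Beat 5 (R): throw ball1 h=3 -> lands@8:L; in-air after throw: [b1@8:L b2@11:R]
Beat 7 (R): throw ball3 h=8 -> lands@15:R; in-air after throw: [b1@8:L b2@11:R b3@15:R]

Answer: ball1:lands@8:L ball2:lands@11:R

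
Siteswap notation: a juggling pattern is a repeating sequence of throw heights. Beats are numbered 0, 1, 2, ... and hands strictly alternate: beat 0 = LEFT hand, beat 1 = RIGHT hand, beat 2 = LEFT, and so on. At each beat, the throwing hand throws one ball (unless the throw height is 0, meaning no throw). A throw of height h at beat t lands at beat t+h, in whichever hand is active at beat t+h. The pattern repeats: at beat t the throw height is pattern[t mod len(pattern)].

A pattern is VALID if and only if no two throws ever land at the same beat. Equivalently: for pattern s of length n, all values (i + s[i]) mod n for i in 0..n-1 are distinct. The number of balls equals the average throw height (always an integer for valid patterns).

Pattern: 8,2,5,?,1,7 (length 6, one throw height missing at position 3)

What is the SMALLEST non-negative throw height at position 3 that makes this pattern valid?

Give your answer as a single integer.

Answer: 1

Derivation:
i=0: (0 + 8) mod 6 = 2
i=1: (1 + 2) mod 6 = 3
i=2: (2 + 5) mod 6 = 1
i=3: s[i]=? (unknown)
i=4: (4 + 1) mod 6 = 5
i=5: (5 + 7) mod 6 = 0
Known residues: [0, 1, 2, 3, 5]; need a permutation of 0..5, so missing residue r = 4
Need (3 + s) mod 6 = 4; smallest s = (4 - 3) mod 6 = 1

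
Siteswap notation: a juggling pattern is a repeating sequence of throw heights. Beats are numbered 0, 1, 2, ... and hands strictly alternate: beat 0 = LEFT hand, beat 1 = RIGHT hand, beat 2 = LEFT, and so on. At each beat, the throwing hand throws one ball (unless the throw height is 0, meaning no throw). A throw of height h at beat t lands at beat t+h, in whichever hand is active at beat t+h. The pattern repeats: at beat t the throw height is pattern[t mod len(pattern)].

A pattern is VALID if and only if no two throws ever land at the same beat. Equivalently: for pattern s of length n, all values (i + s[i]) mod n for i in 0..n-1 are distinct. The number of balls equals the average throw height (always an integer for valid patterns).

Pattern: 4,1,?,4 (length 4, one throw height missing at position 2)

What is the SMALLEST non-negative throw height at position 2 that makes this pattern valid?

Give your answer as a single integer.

Answer: 3

Derivation:
i=0: (0 + 4) mod 4 = 0
i=1: (1 + 1) mod 4 = 2
i=2: s[i]=? (unknown)
i=3: (3 + 4) mod 4 = 3
Known residues: [0, 2, 3]; need a permutation of 0..3, so missing residue r = 1
Need (2 + s) mod 4 = 1; smallest s = (1 - 2) mod 4 = 3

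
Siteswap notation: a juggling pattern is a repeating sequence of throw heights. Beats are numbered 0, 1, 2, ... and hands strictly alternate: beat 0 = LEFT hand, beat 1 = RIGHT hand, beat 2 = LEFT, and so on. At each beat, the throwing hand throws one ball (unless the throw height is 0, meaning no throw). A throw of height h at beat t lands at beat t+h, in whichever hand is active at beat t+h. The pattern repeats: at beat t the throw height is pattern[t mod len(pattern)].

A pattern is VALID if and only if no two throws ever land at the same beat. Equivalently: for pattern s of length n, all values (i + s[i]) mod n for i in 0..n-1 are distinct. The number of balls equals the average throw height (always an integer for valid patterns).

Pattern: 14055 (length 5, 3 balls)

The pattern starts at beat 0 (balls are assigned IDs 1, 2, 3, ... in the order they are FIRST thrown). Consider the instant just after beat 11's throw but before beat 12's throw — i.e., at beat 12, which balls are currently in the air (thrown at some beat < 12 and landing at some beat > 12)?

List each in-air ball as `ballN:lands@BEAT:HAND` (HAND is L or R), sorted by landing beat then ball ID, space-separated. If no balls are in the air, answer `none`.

Answer: ball2:lands@13:R ball3:lands@14:L ball1:lands@15:R

Derivation:
Beat 0 (L): throw ball1 h=1 -> lands@1:R; in-air after throw: [b1@1:R]
Beat 1 (R): throw ball1 h=4 -> lands@5:R; in-air after throw: [b1@5:R]
Beat 3 (R): throw ball2 h=5 -> lands@8:L; in-air after throw: [b1@5:R b2@8:L]
Beat 4 (L): throw ball3 h=5 -> lands@9:R; in-air after throw: [b1@5:R b2@8:L b3@9:R]
Beat 5 (R): throw ball1 h=1 -> lands@6:L; in-air after throw: [b1@6:L b2@8:L b3@9:R]
Beat 6 (L): throw ball1 h=4 -> lands@10:L; in-air after throw: [b2@8:L b3@9:R b1@10:L]
Beat 8 (L): throw ball2 h=5 -> lands@13:R; in-air after throw: [b3@9:R b1@10:L b2@13:R]
Beat 9 (R): throw ball3 h=5 -> lands@14:L; in-air after throw: [b1@10:L b2@13:R b3@14:L]
Beat 10 (L): throw ball1 h=1 -> lands@11:R; in-air after throw: [b1@11:R b2@13:R b3@14:L]
Beat 11 (R): throw ball1 h=4 -> lands@15:R; in-air after throw: [b2@13:R b3@14:L b1@15:R]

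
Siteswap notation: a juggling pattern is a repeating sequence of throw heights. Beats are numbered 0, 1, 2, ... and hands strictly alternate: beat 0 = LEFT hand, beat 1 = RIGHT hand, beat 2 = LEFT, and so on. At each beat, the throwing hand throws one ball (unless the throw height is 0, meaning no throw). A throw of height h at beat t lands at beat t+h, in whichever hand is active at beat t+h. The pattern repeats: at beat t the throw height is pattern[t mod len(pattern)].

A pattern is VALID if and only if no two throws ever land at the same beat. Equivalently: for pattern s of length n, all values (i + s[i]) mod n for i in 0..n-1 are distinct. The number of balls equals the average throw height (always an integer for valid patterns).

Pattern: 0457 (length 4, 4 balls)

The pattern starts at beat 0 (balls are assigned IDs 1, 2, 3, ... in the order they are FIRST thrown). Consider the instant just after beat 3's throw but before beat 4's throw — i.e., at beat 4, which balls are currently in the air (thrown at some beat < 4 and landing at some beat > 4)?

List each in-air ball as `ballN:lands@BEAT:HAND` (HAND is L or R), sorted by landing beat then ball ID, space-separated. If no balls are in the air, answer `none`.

Answer: ball1:lands@5:R ball2:lands@7:R ball3:lands@10:L

Derivation:
Beat 1 (R): throw ball1 h=4 -> lands@5:R; in-air after throw: [b1@5:R]
Beat 2 (L): throw ball2 h=5 -> lands@7:R; in-air after throw: [b1@5:R b2@7:R]
Beat 3 (R): throw ball3 h=7 -> lands@10:L; in-air after throw: [b1@5:R b2@7:R b3@10:L]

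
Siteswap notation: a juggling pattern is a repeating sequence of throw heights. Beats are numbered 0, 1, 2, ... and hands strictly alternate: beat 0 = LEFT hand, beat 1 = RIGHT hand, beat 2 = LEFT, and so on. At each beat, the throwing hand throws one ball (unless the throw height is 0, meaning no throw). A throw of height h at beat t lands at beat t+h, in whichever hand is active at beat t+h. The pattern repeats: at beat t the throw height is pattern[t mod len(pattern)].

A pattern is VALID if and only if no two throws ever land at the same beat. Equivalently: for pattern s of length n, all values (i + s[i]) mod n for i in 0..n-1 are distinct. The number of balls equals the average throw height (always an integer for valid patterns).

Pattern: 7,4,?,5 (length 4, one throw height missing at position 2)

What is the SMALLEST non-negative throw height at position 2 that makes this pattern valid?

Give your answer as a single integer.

Answer: 0

Derivation:
i=0: (0 + 7) mod 4 = 3
i=1: (1 + 4) mod 4 = 1
i=2: s[i]=? (unknown)
i=3: (3 + 5) mod 4 = 0
Known residues: [0, 1, 3]; need a permutation of 0..3, so missing residue r = 2
Need (2 + s) mod 4 = 2; smallest s = (2 - 2) mod 4 = 0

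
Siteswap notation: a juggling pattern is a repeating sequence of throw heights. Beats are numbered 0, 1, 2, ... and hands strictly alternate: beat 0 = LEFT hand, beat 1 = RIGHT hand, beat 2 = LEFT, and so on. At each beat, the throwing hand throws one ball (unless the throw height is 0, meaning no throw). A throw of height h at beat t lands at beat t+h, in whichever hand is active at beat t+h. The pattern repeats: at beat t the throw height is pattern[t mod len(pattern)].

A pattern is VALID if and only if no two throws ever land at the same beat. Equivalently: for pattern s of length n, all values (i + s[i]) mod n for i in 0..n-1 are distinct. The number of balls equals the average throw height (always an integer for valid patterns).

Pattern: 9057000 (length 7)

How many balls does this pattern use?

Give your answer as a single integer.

Pattern = [9, 0, 5, 7, 0, 0, 0], length n = 7
  position 0: throw height = 9, running sum = 9
  position 1: throw height = 0, running sum = 9
  position 2: throw height = 5, running sum = 14
  position 3: throw height = 7, running sum = 21
  position 4: throw height = 0, running sum = 21
  position 5: throw height = 0, running sum = 21
  position 6: throw height = 0, running sum = 21
Total sum = 21; balls = sum / n = 21 / 7 = 3

Answer: 3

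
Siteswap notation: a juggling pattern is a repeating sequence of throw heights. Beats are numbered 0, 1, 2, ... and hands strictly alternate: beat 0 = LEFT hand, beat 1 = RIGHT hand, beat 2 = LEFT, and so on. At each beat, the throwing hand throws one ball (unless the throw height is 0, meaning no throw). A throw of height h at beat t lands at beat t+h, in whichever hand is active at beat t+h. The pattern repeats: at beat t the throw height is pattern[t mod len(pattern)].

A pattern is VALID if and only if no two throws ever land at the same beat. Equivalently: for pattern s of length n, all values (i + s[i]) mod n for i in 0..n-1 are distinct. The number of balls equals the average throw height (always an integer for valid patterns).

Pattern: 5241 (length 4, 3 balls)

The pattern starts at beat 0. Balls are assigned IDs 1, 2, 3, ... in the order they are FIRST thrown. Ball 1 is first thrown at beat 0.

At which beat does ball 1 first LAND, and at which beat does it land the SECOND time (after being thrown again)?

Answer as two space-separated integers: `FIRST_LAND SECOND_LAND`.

Beat 0 (L): throw ball1 h=5 -> lands@5:R; in-air after throw: [b1@5:R]
Beat 1 (R): throw ball2 h=2 -> lands@3:R; in-air after throw: [b2@3:R b1@5:R]
Beat 2 (L): throw ball3 h=4 -> lands@6:L; in-air after throw: [b2@3:R b1@5:R b3@6:L]
Beat 3 (R): throw ball2 h=1 -> lands@4:L; in-air after throw: [b2@4:L b1@5:R b3@6:L]
Beat 4 (L): throw ball2 h=5 -> lands@9:R; in-air after throw: [b1@5:R b3@6:L b2@9:R]
Beat 5 (R): throw ball1 h=2 -> lands@7:R; in-air after throw: [b3@6:L b1@7:R b2@9:R]
Beat 6 (L): throw ball3 h=4 -> lands@10:L; in-air after throw: [b1@7:R b2@9:R b3@10:L]
Beat 7 (R): throw ball1 h=1 -> lands@8:L; in-air after throw: [b1@8:L b2@9:R b3@10:L]
Ball 1: thrown@0 h=5 -> first land @5; rethrown@5 h=2 -> second land @7

Answer: 5 7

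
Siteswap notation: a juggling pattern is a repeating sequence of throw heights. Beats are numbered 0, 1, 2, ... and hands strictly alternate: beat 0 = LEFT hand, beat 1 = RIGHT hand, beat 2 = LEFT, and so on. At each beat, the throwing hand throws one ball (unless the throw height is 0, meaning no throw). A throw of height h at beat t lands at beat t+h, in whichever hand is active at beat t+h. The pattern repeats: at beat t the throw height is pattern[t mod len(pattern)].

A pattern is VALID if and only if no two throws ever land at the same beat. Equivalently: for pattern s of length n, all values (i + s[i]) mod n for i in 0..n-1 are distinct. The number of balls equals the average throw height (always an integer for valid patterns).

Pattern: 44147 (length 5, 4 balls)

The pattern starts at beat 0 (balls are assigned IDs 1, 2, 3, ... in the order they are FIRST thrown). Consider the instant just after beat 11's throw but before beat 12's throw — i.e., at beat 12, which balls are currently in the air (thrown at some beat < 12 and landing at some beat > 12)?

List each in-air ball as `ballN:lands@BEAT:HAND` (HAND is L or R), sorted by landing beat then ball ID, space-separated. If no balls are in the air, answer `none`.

Answer: ball4:lands@14:L ball1:lands@15:R ball2:lands@16:L

Derivation:
Beat 0 (L): throw ball1 h=4 -> lands@4:L; in-air after throw: [b1@4:L]
Beat 1 (R): throw ball2 h=4 -> lands@5:R; in-air after throw: [b1@4:L b2@5:R]
Beat 2 (L): throw ball3 h=1 -> lands@3:R; in-air after throw: [b3@3:R b1@4:L b2@5:R]
Beat 3 (R): throw ball3 h=4 -> lands@7:R; in-air after throw: [b1@4:L b2@5:R b3@7:R]
Beat 4 (L): throw ball1 h=7 -> lands@11:R; in-air after throw: [b2@5:R b3@7:R b1@11:R]
Beat 5 (R): throw ball2 h=4 -> lands@9:R; in-air after throw: [b3@7:R b2@9:R b1@11:R]
Beat 6 (L): throw ball4 h=4 -> lands@10:L; in-air after throw: [b3@7:R b2@9:R b4@10:L b1@11:R]
Beat 7 (R): throw ball3 h=1 -> lands@8:L; in-air after throw: [b3@8:L b2@9:R b4@10:L b1@11:R]
Beat 8 (L): throw ball3 h=4 -> lands@12:L; in-air after throw: [b2@9:R b4@10:L b1@11:R b3@12:L]
Beat 9 (R): throw ball2 h=7 -> lands@16:L; in-air after throw: [b4@10:L b1@11:R b3@12:L b2@16:L]
Beat 10 (L): throw ball4 h=4 -> lands@14:L; in-air after throw: [b1@11:R b3@12:L b4@14:L b2@16:L]
Beat 11 (R): throw ball1 h=4 -> lands@15:R; in-air after throw: [b3@12:L b4@14:L b1@15:R b2@16:L]
Beat 12 (L): throw ball3 h=1 -> lands@13:R; in-air after throw: [b3@13:R b4@14:L b1@15:R b2@16:L]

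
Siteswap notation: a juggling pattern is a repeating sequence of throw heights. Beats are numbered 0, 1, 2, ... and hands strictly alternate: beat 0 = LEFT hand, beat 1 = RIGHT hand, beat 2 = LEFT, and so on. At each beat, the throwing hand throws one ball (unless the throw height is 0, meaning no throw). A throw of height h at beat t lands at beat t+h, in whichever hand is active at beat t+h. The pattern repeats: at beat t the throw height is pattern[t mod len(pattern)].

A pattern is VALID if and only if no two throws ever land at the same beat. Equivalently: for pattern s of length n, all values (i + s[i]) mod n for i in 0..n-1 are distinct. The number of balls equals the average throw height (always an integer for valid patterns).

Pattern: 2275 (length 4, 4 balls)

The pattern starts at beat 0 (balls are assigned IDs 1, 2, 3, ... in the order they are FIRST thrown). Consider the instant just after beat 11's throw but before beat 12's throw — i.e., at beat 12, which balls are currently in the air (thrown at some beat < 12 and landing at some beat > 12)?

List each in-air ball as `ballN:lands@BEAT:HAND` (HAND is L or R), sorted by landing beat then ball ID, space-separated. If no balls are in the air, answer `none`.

Answer: ball3:lands@13:R ball1:lands@16:L ball2:lands@17:R

Derivation:
Beat 0 (L): throw ball1 h=2 -> lands@2:L; in-air after throw: [b1@2:L]
Beat 1 (R): throw ball2 h=2 -> lands@3:R; in-air after throw: [b1@2:L b2@3:R]
Beat 2 (L): throw ball1 h=7 -> lands@9:R; in-air after throw: [b2@3:R b1@9:R]
Beat 3 (R): throw ball2 h=5 -> lands@8:L; in-air after throw: [b2@8:L b1@9:R]
Beat 4 (L): throw ball3 h=2 -> lands@6:L; in-air after throw: [b3@6:L b2@8:L b1@9:R]
Beat 5 (R): throw ball4 h=2 -> lands@7:R; in-air after throw: [b3@6:L b4@7:R b2@8:L b1@9:R]
Beat 6 (L): throw ball3 h=7 -> lands@13:R; in-air after throw: [b4@7:R b2@8:L b1@9:R b3@13:R]
Beat 7 (R): throw ball4 h=5 -> lands@12:L; in-air after throw: [b2@8:L b1@9:R b4@12:L b3@13:R]
Beat 8 (L): throw ball2 h=2 -> lands@10:L; in-air after throw: [b1@9:R b2@10:L b4@12:L b3@13:R]
Beat 9 (R): throw ball1 h=2 -> lands@11:R; in-air after throw: [b2@10:L b1@11:R b4@12:L b3@13:R]
Beat 10 (L): throw ball2 h=7 -> lands@17:R; in-air after throw: [b1@11:R b4@12:L b3@13:R b2@17:R]
Beat 11 (R): throw ball1 h=5 -> lands@16:L; in-air after throw: [b4@12:L b3@13:R b1@16:L b2@17:R]
Beat 12 (L): throw ball4 h=2 -> lands@14:L; in-air after throw: [b3@13:R b4@14:L b1@16:L b2@17:R]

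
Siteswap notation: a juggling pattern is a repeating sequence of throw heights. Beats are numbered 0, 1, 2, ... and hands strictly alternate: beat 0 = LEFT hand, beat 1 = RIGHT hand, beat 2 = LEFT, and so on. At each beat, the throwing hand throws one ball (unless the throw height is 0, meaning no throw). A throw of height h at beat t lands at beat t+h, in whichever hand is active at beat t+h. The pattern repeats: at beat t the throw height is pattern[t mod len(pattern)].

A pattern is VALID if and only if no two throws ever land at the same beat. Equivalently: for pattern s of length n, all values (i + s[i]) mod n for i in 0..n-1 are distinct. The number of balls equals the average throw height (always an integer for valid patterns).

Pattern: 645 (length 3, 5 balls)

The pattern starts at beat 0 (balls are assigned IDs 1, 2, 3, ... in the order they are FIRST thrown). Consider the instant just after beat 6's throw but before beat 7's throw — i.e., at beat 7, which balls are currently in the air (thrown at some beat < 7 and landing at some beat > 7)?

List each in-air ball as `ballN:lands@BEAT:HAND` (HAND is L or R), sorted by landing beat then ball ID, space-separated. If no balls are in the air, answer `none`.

Answer: ball5:lands@8:L ball4:lands@9:R ball2:lands@10:L ball1:lands@12:L

Derivation:
Beat 0 (L): throw ball1 h=6 -> lands@6:L; in-air after throw: [b1@6:L]
Beat 1 (R): throw ball2 h=4 -> lands@5:R; in-air after throw: [b2@5:R b1@6:L]
Beat 2 (L): throw ball3 h=5 -> lands@7:R; in-air after throw: [b2@5:R b1@6:L b3@7:R]
Beat 3 (R): throw ball4 h=6 -> lands@9:R; in-air after throw: [b2@5:R b1@6:L b3@7:R b4@9:R]
Beat 4 (L): throw ball5 h=4 -> lands@8:L; in-air after throw: [b2@5:R b1@6:L b3@7:R b5@8:L b4@9:R]
Beat 5 (R): throw ball2 h=5 -> lands@10:L; in-air after throw: [b1@6:L b3@7:R b5@8:L b4@9:R b2@10:L]
Beat 6 (L): throw ball1 h=6 -> lands@12:L; in-air after throw: [b3@7:R b5@8:L b4@9:R b2@10:L b1@12:L]
Beat 7 (R): throw ball3 h=4 -> lands@11:R; in-air after throw: [b5@8:L b4@9:R b2@10:L b3@11:R b1@12:L]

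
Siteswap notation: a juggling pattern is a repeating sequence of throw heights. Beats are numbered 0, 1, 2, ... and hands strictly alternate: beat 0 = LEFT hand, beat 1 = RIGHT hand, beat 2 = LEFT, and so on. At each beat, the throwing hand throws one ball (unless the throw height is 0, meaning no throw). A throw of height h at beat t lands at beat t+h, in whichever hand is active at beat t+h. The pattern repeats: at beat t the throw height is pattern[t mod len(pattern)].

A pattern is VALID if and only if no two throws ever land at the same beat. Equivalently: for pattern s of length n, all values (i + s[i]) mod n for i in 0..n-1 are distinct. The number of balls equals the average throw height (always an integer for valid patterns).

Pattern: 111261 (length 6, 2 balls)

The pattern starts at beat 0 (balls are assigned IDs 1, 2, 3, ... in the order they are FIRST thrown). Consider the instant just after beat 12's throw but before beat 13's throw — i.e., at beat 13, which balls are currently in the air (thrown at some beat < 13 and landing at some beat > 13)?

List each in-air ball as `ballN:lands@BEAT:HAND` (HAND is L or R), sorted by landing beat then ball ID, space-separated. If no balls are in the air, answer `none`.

Beat 0 (L): throw ball1 h=1 -> lands@1:R; in-air after throw: [b1@1:R]
Beat 1 (R): throw ball1 h=1 -> lands@2:L; in-air after throw: [b1@2:L]
Beat 2 (L): throw ball1 h=1 -> lands@3:R; in-air after throw: [b1@3:R]
Beat 3 (R): throw ball1 h=2 -> lands@5:R; in-air after throw: [b1@5:R]
Beat 4 (L): throw ball2 h=6 -> lands@10:L; in-air after throw: [b1@5:R b2@10:L]
Beat 5 (R): throw ball1 h=1 -> lands@6:L; in-air after throw: [b1@6:L b2@10:L]
Beat 6 (L): throw ball1 h=1 -> lands@7:R; in-air after throw: [b1@7:R b2@10:L]
Beat 7 (R): throw ball1 h=1 -> lands@8:L; in-air after throw: [b1@8:L b2@10:L]
Beat 8 (L): throw ball1 h=1 -> lands@9:R; in-air after throw: [b1@9:R b2@10:L]
Beat 9 (R): throw ball1 h=2 -> lands@11:R; in-air after throw: [b2@10:L b1@11:R]
Beat 10 (L): throw ball2 h=6 -> lands@16:L; in-air after throw: [b1@11:R b2@16:L]
Beat 11 (R): throw ball1 h=1 -> lands@12:L; in-air after throw: [b1@12:L b2@16:L]
Beat 12 (L): throw ball1 h=1 -> lands@13:R; in-air after throw: [b1@13:R b2@16:L]
Beat 13 (R): throw ball1 h=1 -> lands@14:L; in-air after throw: [b1@14:L b2@16:L]

Answer: ball2:lands@16:L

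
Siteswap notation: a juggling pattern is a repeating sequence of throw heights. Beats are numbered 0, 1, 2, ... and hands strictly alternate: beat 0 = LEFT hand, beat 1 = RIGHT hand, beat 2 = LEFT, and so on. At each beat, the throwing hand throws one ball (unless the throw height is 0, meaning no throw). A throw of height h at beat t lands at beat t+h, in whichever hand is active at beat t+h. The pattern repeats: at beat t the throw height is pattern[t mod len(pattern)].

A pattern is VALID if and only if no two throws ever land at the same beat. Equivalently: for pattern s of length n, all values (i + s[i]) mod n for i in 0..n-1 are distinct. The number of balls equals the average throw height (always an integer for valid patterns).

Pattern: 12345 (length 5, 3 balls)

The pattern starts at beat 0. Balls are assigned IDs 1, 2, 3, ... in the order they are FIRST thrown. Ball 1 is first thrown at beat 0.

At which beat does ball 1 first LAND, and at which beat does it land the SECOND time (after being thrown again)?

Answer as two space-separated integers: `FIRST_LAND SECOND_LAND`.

Beat 0 (L): throw ball1 h=1 -> lands@1:R; in-air after throw: [b1@1:R]
Beat 1 (R): throw ball1 h=2 -> lands@3:R; in-air after throw: [b1@3:R]
Beat 2 (L): throw ball2 h=3 -> lands@5:R; in-air after throw: [b1@3:R b2@5:R]
Beat 3 (R): throw ball1 h=4 -> lands@7:R; in-air after throw: [b2@5:R b1@7:R]
Ball 1: thrown@0 h=1 -> first land @1; rethrown@1 h=2 -> second land @3

Answer: 1 3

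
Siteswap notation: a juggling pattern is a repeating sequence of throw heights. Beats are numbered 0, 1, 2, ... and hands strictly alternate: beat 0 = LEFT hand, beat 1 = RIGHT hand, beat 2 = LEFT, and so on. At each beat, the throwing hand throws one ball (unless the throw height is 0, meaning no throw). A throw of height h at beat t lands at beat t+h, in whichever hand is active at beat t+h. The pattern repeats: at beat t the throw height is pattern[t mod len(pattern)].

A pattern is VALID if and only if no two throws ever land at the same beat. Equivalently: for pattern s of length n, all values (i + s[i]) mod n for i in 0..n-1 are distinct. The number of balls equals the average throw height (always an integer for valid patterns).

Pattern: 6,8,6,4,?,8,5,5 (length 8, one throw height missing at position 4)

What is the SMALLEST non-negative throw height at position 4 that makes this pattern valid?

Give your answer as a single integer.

i=0: (0 + 6) mod 8 = 6
i=1: (1 + 8) mod 8 = 1
i=2: (2 + 6) mod 8 = 0
i=3: (3 + 4) mod 8 = 7
i=4: s[i]=? (unknown)
i=5: (5 + 8) mod 8 = 5
i=6: (6 + 5) mod 8 = 3
i=7: (7 + 5) mod 8 = 4
Known residues: [0, 1, 3, 4, 5, 6, 7]; need a permutation of 0..7, so missing residue r = 2
Need (4 + s) mod 8 = 2; smallest s = (2 - 4) mod 8 = 6

Answer: 6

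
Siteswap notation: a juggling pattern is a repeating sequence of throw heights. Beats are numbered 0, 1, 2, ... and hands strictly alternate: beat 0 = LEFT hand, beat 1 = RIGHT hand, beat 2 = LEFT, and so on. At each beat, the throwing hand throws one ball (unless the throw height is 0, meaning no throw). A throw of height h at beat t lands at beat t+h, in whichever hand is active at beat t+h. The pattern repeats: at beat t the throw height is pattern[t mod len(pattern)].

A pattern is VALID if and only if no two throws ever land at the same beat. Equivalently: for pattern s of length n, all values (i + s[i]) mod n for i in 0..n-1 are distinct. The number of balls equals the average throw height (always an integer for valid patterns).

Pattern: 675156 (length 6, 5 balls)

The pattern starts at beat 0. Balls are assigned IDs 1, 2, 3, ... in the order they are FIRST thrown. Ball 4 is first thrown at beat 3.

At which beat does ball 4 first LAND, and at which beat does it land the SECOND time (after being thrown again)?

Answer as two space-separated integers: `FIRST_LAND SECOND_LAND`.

Answer: 4 9

Derivation:
Beat 0 (L): throw ball1 h=6 -> lands@6:L; in-air after throw: [b1@6:L]
Beat 1 (R): throw ball2 h=7 -> lands@8:L; in-air after throw: [b1@6:L b2@8:L]
Beat 2 (L): throw ball3 h=5 -> lands@7:R; in-air after throw: [b1@6:L b3@7:R b2@8:L]
Beat 3 (R): throw ball4 h=1 -> lands@4:L; in-air after throw: [b4@4:L b1@6:L b3@7:R b2@8:L]
Beat 4 (L): throw ball4 h=5 -> lands@9:R; in-air after throw: [b1@6:L b3@7:R b2@8:L b4@9:R]
Beat 5 (R): throw ball5 h=6 -> lands@11:R; in-air after throw: [b1@6:L b3@7:R b2@8:L b4@9:R b5@11:R]
Beat 6 (L): throw ball1 h=6 -> lands@12:L; in-air after throw: [b3@7:R b2@8:L b4@9:R b5@11:R b1@12:L]
Beat 7 (R): throw ball3 h=7 -> lands@14:L; in-air after throw: [b2@8:L b4@9:R b5@11:R b1@12:L b3@14:L]
Beat 8 (L): throw ball2 h=5 -> lands@13:R; in-air after throw: [b4@9:R b5@11:R b1@12:L b2@13:R b3@14:L]
Beat 9 (R): throw ball4 h=1 -> lands@10:L; in-air after throw: [b4@10:L b5@11:R b1@12:L b2@13:R b3@14:L]
Ball 4: thrown@3 h=1 -> first land @4; rethrown@4 h=5 -> second land @9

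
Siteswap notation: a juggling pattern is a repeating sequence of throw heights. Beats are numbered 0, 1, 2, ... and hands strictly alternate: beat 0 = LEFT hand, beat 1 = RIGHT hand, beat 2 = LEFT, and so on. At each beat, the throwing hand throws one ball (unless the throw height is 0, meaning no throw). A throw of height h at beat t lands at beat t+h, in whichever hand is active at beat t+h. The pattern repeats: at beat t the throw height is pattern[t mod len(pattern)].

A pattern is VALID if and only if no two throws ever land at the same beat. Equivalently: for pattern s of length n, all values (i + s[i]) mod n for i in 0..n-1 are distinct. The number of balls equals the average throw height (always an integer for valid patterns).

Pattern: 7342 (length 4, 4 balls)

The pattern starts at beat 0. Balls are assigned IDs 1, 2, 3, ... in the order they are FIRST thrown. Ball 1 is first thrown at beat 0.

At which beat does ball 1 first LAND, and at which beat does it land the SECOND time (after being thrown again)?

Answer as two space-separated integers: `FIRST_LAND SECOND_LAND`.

Beat 0 (L): throw ball1 h=7 -> lands@7:R; in-air after throw: [b1@7:R]
Beat 1 (R): throw ball2 h=3 -> lands@4:L; in-air after throw: [b2@4:L b1@7:R]
Beat 2 (L): throw ball3 h=4 -> lands@6:L; in-air after throw: [b2@4:L b3@6:L b1@7:R]
Beat 3 (R): throw ball4 h=2 -> lands@5:R; in-air after throw: [b2@4:L b4@5:R b3@6:L b1@7:R]
Beat 4 (L): throw ball2 h=7 -> lands@11:R; in-air after throw: [b4@5:R b3@6:L b1@7:R b2@11:R]
Beat 5 (R): throw ball4 h=3 -> lands@8:L; in-air after throw: [b3@6:L b1@7:R b4@8:L b2@11:R]
Beat 6 (L): throw ball3 h=4 -> lands@10:L; in-air after throw: [b1@7:R b4@8:L b3@10:L b2@11:R]
Beat 7 (R): throw ball1 h=2 -> lands@9:R; in-air after throw: [b4@8:L b1@9:R b3@10:L b2@11:R]
Beat 8 (L): throw ball4 h=7 -> lands@15:R; in-air after throw: [b1@9:R b3@10:L b2@11:R b4@15:R]
Beat 9 (R): throw ball1 h=3 -> lands@12:L; in-air after throw: [b3@10:L b2@11:R b1@12:L b4@15:R]
Ball 1: thrown@0 h=7 -> first land @7; rethrown@7 h=2 -> second land @9

Answer: 7 9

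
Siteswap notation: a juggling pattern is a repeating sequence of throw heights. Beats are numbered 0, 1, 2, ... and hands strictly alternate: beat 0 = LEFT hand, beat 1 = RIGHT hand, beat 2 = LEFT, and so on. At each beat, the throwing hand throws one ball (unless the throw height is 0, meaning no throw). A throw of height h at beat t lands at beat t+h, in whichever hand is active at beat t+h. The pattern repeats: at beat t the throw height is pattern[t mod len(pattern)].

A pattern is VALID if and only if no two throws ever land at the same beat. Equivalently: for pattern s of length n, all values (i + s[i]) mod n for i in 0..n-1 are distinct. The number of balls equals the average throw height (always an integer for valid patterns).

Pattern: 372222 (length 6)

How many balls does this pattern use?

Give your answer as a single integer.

Pattern = [3, 7, 2, 2, 2, 2], length n = 6
  position 0: throw height = 3, running sum = 3
  position 1: throw height = 7, running sum = 10
  position 2: throw height = 2, running sum = 12
  position 3: throw height = 2, running sum = 14
  position 4: throw height = 2, running sum = 16
  position 5: throw height = 2, running sum = 18
Total sum = 18; balls = sum / n = 18 / 6 = 3

Answer: 3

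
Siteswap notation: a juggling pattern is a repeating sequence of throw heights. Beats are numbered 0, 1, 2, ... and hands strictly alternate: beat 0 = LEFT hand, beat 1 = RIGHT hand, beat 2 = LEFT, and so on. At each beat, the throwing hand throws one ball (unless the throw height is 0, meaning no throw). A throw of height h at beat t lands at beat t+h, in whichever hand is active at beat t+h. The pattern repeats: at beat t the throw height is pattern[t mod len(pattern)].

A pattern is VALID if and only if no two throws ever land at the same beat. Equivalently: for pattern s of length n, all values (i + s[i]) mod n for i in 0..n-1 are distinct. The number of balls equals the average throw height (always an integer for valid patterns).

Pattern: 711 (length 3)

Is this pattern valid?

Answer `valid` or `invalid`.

i=0: (i + s[i]) mod n = (0 + 7) mod 3 = 1
i=1: (i + s[i]) mod n = (1 + 1) mod 3 = 2
i=2: (i + s[i]) mod n = (2 + 1) mod 3 = 0
Residues: [1, 2, 0], distinct: True

Answer: valid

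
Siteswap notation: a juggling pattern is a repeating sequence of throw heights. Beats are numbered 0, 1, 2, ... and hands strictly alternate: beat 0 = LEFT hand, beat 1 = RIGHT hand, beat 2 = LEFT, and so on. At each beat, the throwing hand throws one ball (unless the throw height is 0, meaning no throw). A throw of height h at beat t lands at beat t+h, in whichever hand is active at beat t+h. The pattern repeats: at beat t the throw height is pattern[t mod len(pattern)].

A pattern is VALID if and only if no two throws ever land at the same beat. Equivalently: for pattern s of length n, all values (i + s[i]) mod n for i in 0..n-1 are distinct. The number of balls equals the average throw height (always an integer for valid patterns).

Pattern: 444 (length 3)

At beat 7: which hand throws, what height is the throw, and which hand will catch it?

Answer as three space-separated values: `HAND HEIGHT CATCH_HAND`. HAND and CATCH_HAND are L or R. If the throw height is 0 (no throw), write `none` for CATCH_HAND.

Answer: R 4 R

Derivation:
Beat 7: 7 mod 2 = 1, so hand = R
Throw height = pattern[7 mod 3] = pattern[1] = 4
Lands at beat 7+4=11, 11 mod 2 = 1, so catch hand = R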